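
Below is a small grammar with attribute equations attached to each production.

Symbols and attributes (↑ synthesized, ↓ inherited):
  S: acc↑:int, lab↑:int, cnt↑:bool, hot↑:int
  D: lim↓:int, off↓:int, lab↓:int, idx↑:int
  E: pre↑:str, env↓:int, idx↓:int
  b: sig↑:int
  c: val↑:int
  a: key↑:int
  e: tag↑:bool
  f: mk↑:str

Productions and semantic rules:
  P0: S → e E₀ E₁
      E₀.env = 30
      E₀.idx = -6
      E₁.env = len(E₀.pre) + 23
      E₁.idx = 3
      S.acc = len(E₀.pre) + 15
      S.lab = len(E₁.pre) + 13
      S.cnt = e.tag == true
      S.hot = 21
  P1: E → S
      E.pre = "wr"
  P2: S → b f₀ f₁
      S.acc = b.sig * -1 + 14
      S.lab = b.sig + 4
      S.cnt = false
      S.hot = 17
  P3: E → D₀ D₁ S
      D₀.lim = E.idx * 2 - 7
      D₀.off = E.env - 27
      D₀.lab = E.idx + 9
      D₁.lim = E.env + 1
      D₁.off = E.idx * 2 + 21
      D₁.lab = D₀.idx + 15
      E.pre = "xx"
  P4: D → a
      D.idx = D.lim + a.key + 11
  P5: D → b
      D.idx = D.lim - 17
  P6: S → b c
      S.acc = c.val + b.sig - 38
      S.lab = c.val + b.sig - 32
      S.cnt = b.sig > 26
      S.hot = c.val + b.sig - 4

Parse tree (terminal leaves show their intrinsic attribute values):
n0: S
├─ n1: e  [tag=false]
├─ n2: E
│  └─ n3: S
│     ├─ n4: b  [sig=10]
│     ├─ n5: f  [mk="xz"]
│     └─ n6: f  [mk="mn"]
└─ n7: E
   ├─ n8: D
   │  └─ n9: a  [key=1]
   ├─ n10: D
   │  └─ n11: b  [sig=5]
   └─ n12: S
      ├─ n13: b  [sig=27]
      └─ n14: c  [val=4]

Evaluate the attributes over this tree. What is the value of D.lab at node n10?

1. n1.tag = false  [terminal]
2. n2.env = 30  [30]
3. n2.idx = -6  [-6]
4. n4.sig = 10  [terminal]
5. n5.mk = "xz"  [terminal]
6. n6.mk = "mn"  [terminal]
7. n3.acc = 4  [b.sig * -1 + 14]
8. n3.lab = 14  [b.sig + 4]
9. n3.cnt = false  [false]
10. n3.hot = 17  [17]
11. n2.pre = "wr"  ["wr"]
12. n7.env = 25  [len(E₀.pre) + 23]
13. n7.idx = 3  [3]
14. n8.lim = -1  [E.idx * 2 - 7]
15. n8.off = -2  [E.env - 27]
16. n8.lab = 12  [E.idx + 9]
17. n9.key = 1  [terminal]
18. n8.idx = 11  [D.lim + a.key + 11]
19. n10.lim = 26  [E.env + 1]
20. n10.off = 27  [E.idx * 2 + 21]
21. n10.lab = 26  [D₀.idx + 15]
22. n11.sig = 5  [terminal]
23. n10.idx = 9  [D.lim - 17]
24. n13.sig = 27  [terminal]
25. n14.val = 4  [terminal]
26. n12.acc = -7  [c.val + b.sig - 38]
27. n12.lab = -1  [c.val + b.sig - 32]
28. n12.cnt = true  [b.sig > 26]
29. n12.hot = 27  [c.val + b.sig - 4]
30. n7.pre = "xx"  ["xx"]
31. n0.acc = 17  [len(E₀.pre) + 15]
32. n0.lab = 15  [len(E₁.pre) + 13]
33. n0.cnt = false  [e.tag == true]
34. n0.hot = 21  [21]

26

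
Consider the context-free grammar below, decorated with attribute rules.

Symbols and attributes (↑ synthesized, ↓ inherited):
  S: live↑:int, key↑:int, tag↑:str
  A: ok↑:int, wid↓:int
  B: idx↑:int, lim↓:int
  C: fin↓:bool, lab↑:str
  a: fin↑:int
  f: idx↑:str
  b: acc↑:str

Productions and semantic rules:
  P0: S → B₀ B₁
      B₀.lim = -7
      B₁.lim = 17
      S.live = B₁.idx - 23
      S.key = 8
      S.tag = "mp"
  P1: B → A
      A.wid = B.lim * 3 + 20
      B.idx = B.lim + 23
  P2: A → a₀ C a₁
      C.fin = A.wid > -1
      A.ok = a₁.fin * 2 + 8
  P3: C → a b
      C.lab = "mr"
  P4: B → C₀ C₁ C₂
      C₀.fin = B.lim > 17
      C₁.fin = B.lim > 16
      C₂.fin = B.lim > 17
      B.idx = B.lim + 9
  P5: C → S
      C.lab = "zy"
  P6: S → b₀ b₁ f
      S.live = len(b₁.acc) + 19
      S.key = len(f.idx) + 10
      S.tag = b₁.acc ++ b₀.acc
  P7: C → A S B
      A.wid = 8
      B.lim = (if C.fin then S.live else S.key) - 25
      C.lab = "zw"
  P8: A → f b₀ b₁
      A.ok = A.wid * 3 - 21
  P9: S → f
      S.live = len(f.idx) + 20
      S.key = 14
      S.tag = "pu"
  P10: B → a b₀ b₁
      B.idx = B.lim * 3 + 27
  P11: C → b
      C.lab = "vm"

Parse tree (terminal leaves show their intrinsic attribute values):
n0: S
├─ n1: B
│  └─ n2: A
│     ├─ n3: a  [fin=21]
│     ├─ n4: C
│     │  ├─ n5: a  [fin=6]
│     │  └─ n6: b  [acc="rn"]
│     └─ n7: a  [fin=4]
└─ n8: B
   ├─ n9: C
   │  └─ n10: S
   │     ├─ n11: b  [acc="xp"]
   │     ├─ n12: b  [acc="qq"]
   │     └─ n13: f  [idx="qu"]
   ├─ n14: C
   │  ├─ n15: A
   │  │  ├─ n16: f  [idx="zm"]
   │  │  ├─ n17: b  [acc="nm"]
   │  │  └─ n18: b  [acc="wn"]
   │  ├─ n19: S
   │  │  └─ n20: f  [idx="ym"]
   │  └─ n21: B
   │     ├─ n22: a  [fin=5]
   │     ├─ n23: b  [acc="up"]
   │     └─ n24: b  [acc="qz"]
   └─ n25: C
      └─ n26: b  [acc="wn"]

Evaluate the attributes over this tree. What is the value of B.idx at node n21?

1. n1.lim = -7  [-7]
2. n2.wid = -1  [B.lim * 3 + 20]
3. n3.fin = 21  [terminal]
4. n4.fin = false  [A.wid > -1]
5. n5.fin = 6  [terminal]
6. n6.acc = "rn"  [terminal]
7. n4.lab = "mr"  ["mr"]
8. n7.fin = 4  [terminal]
9. n2.ok = 16  [a₁.fin * 2 + 8]
10. n1.idx = 16  [B.lim + 23]
11. n8.lim = 17  [17]
12. n9.fin = false  [B.lim > 17]
13. n11.acc = "xp"  [terminal]
14. n12.acc = "qq"  [terminal]
15. n13.idx = "qu"  [terminal]
16. n10.live = 21  [len(b₁.acc) + 19]
17. n10.key = 12  [len(f.idx) + 10]
18. n10.tag = "qqxp"  [b₁.acc ++ b₀.acc]
19. n9.lab = "zy"  ["zy"]
20. n14.fin = true  [B.lim > 16]
21. n15.wid = 8  [8]
22. n16.idx = "zm"  [terminal]
23. n17.acc = "nm"  [terminal]
24. n18.acc = "wn"  [terminal]
25. n15.ok = 3  [A.wid * 3 - 21]
26. n20.idx = "ym"  [terminal]
27. n19.live = 22  [len(f.idx) + 20]
28. n19.key = 14  [14]
29. n19.tag = "pu"  ["pu"]
30. n21.lim = -3  [(if C.fin then S.live else S.key) - 25]
31. n22.fin = 5  [terminal]
32. n23.acc = "up"  [terminal]
33. n24.acc = "qz"  [terminal]
34. n21.idx = 18  [B.lim * 3 + 27]
35. n14.lab = "zw"  ["zw"]
36. n25.fin = false  [B.lim > 17]
37. n26.acc = "wn"  [terminal]
38. n25.lab = "vm"  ["vm"]
39. n8.idx = 26  [B.lim + 9]
40. n0.live = 3  [B₁.idx - 23]
41. n0.key = 8  [8]
42. n0.tag = "mp"  ["mp"]

18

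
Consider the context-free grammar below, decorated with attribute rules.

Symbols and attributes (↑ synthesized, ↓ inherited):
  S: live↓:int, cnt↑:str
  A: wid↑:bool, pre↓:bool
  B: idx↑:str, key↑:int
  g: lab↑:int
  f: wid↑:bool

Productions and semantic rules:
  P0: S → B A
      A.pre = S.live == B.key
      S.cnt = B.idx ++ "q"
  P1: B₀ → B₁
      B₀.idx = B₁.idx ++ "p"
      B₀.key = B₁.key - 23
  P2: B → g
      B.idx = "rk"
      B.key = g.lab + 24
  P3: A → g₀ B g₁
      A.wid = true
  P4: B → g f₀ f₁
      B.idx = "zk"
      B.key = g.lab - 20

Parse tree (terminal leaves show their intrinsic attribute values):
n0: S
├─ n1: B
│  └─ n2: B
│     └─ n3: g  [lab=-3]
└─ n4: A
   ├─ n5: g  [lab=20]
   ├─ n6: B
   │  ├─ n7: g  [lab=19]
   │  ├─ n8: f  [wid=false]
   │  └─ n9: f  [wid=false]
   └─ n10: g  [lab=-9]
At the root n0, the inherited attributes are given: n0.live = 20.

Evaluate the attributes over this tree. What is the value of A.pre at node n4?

1. n0.live = 20  [given at root]
2. n3.lab = -3  [terminal]
3. n2.idx = "rk"  ["rk"]
4. n2.key = 21  [g.lab + 24]
5. n1.idx = "rkp"  [B₁.idx ++ "p"]
6. n1.key = -2  [B₁.key - 23]
7. n4.pre = false  [S.live == B.key]
8. n5.lab = 20  [terminal]
9. n7.lab = 19  [terminal]
10. n8.wid = false  [terminal]
11. n9.wid = false  [terminal]
12. n6.idx = "zk"  ["zk"]
13. n6.key = -1  [g.lab - 20]
14. n10.lab = -9  [terminal]
15. n4.wid = true  [true]
16. n0.cnt = "rkpq"  [B.idx ++ "q"]

false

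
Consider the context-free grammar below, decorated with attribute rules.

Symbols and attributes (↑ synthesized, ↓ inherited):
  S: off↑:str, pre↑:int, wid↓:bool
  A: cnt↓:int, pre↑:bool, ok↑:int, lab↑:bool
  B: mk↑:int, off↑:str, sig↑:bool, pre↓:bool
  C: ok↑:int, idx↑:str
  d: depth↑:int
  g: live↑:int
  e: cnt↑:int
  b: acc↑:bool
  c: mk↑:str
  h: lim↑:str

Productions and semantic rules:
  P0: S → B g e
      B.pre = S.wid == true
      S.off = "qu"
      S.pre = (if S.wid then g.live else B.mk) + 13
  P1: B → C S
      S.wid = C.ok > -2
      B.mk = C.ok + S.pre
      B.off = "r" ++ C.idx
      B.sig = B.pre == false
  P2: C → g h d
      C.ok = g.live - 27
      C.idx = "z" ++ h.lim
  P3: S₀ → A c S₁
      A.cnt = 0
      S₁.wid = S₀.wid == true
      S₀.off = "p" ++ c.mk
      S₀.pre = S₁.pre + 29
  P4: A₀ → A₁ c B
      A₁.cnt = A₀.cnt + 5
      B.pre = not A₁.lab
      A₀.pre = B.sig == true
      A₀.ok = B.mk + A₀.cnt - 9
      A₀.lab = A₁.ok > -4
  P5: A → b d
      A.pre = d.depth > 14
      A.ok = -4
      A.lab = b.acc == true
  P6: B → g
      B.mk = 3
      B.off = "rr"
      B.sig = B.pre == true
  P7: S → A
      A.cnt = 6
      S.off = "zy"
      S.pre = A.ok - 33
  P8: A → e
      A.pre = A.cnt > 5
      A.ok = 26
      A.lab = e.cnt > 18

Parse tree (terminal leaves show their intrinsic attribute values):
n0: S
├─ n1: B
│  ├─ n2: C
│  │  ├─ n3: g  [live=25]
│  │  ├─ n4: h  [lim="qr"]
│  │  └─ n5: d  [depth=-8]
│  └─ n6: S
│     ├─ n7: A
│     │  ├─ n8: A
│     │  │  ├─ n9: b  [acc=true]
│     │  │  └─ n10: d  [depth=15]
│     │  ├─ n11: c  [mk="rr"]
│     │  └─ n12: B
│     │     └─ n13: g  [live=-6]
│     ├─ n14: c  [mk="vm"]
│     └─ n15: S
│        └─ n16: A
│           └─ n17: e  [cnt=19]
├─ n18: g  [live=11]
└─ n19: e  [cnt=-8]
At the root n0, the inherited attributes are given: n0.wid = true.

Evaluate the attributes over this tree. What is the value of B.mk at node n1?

20

1. n0.wid = true  [given at root]
2. n1.pre = true  [S.wid == true]
3. n3.live = 25  [terminal]
4. n4.lim = "qr"  [terminal]
5. n5.depth = -8  [terminal]
6. n2.ok = -2  [g.live - 27]
7. n2.idx = "zqr"  ["z" ++ h.lim]
8. n6.wid = false  [C.ok > -2]
9. n7.cnt = 0  [0]
10. n8.cnt = 5  [A₀.cnt + 5]
11. n9.acc = true  [terminal]
12. n10.depth = 15  [terminal]
13. n8.pre = true  [d.depth > 14]
14. n8.ok = -4  [-4]
15. n8.lab = true  [b.acc == true]
16. n11.mk = "rr"  [terminal]
17. n12.pre = false  [not A₁.lab]
18. n13.live = -6  [terminal]
19. n12.mk = 3  [3]
20. n12.off = "rr"  ["rr"]
21. n12.sig = false  [B.pre == true]
22. n7.pre = false  [B.sig == true]
23. n7.ok = -6  [B.mk + A₀.cnt - 9]
24. n7.lab = false  [A₁.ok > -4]
25. n14.mk = "vm"  [terminal]
26. n15.wid = false  [S₀.wid == true]
27. n16.cnt = 6  [6]
28. n17.cnt = 19  [terminal]
29. n16.pre = true  [A.cnt > 5]
30. n16.ok = 26  [26]
31. n16.lab = true  [e.cnt > 18]
32. n15.off = "zy"  ["zy"]
33. n15.pre = -7  [A.ok - 33]
34. n6.off = "pvm"  ["p" ++ c.mk]
35. n6.pre = 22  [S₁.pre + 29]
36. n1.mk = 20  [C.ok + S.pre]
37. n1.off = "rzqr"  ["r" ++ C.idx]
38. n1.sig = false  [B.pre == false]
39. n18.live = 11  [terminal]
40. n19.cnt = -8  [terminal]
41. n0.off = "qu"  ["qu"]
42. n0.pre = 24  [(if S.wid then g.live else B.mk) + 13]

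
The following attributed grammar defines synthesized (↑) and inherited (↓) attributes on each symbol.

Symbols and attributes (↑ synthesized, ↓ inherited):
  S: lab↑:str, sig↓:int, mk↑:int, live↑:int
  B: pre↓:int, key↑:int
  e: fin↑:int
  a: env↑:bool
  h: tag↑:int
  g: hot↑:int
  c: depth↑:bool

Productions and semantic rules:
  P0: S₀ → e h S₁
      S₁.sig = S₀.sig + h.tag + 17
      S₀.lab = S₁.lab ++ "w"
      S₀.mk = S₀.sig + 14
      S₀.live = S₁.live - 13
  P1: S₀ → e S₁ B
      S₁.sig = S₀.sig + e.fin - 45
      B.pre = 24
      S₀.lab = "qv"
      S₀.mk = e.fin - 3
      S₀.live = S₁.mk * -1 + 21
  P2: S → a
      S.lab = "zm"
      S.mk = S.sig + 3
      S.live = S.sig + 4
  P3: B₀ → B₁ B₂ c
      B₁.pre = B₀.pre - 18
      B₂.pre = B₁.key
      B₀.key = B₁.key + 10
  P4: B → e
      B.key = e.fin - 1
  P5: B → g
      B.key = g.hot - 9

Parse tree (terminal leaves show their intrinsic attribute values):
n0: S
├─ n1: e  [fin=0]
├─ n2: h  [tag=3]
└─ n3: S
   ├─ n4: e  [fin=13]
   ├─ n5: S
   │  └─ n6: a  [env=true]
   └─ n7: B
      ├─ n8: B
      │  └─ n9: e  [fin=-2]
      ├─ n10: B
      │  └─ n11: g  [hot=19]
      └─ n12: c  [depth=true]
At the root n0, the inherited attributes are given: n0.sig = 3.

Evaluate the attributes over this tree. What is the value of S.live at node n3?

1. n0.sig = 3  [given at root]
2. n1.fin = 0  [terminal]
3. n2.tag = 3  [terminal]
4. n3.sig = 23  [S₀.sig + h.tag + 17]
5. n4.fin = 13  [terminal]
6. n5.sig = -9  [S₀.sig + e.fin - 45]
7. n6.env = true  [terminal]
8. n5.lab = "zm"  ["zm"]
9. n5.mk = -6  [S.sig + 3]
10. n5.live = -5  [S.sig + 4]
11. n7.pre = 24  [24]
12. n8.pre = 6  [B₀.pre - 18]
13. n9.fin = -2  [terminal]
14. n8.key = -3  [e.fin - 1]
15. n10.pre = -3  [B₁.key]
16. n11.hot = 19  [terminal]
17. n10.key = 10  [g.hot - 9]
18. n12.depth = true  [terminal]
19. n7.key = 7  [B₁.key + 10]
20. n3.lab = "qv"  ["qv"]
21. n3.mk = 10  [e.fin - 3]
22. n3.live = 27  [S₁.mk * -1 + 21]
23. n0.lab = "qvw"  [S₁.lab ++ "w"]
24. n0.mk = 17  [S₀.sig + 14]
25. n0.live = 14  [S₁.live - 13]

27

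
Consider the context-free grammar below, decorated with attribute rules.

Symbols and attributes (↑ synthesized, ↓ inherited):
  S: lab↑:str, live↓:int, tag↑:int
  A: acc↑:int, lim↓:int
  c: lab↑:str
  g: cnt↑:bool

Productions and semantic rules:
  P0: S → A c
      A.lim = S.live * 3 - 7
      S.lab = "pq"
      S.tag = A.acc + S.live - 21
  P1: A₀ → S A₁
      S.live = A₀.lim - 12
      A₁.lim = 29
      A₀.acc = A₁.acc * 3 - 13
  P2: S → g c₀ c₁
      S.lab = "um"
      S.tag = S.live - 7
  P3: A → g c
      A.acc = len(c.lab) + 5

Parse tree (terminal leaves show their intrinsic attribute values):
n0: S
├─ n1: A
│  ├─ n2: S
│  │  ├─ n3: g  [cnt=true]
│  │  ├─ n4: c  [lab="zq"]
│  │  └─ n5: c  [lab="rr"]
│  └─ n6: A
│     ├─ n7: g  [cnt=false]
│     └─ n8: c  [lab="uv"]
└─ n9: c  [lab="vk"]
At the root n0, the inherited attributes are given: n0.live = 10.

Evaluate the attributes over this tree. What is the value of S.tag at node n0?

1. n0.live = 10  [given at root]
2. n1.lim = 23  [S.live * 3 - 7]
3. n2.live = 11  [A₀.lim - 12]
4. n3.cnt = true  [terminal]
5. n4.lab = "zq"  [terminal]
6. n5.lab = "rr"  [terminal]
7. n2.lab = "um"  ["um"]
8. n2.tag = 4  [S.live - 7]
9. n6.lim = 29  [29]
10. n7.cnt = false  [terminal]
11. n8.lab = "uv"  [terminal]
12. n6.acc = 7  [len(c.lab) + 5]
13. n1.acc = 8  [A₁.acc * 3 - 13]
14. n9.lab = "vk"  [terminal]
15. n0.lab = "pq"  ["pq"]
16. n0.tag = -3  [A.acc + S.live - 21]

-3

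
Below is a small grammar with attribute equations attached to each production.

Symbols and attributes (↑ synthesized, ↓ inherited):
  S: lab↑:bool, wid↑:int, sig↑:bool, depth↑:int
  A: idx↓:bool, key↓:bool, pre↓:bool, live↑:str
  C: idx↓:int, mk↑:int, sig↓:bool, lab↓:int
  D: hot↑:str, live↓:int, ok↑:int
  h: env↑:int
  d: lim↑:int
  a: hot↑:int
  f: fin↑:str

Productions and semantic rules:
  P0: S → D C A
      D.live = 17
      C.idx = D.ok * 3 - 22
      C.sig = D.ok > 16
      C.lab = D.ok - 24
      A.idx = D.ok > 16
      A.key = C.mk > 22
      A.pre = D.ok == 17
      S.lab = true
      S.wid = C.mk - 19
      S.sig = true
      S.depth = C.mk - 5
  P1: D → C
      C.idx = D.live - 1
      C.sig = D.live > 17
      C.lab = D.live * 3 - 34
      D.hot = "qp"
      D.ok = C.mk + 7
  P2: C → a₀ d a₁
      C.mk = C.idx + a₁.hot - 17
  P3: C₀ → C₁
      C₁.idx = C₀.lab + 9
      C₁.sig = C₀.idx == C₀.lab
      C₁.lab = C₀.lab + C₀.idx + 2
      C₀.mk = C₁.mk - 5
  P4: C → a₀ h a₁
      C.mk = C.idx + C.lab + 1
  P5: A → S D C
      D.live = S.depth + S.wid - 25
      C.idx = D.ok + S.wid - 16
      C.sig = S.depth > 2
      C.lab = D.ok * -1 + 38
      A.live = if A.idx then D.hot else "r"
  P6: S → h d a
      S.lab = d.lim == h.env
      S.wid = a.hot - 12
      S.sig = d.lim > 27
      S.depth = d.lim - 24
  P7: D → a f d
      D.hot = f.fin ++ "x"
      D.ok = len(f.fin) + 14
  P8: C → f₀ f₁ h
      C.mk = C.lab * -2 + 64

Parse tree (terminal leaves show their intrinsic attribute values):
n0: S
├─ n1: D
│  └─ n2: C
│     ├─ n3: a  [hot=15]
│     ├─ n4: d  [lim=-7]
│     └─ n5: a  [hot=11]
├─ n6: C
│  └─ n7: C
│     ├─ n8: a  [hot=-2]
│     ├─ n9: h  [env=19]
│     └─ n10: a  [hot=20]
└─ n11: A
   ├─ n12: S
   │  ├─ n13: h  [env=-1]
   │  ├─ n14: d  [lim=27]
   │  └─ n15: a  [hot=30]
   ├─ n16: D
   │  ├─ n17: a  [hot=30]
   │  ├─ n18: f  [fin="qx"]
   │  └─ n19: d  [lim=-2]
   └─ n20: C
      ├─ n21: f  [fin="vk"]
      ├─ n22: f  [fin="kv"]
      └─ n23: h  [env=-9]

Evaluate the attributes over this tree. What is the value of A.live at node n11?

1. n1.live = 17  [17]
2. n2.idx = 16  [D.live - 1]
3. n2.sig = false  [D.live > 17]
4. n2.lab = 17  [D.live * 3 - 34]
5. n3.hot = 15  [terminal]
6. n4.lim = -7  [terminal]
7. n5.hot = 11  [terminal]
8. n2.mk = 10  [C.idx + a₁.hot - 17]
9. n1.hot = "qp"  ["qp"]
10. n1.ok = 17  [C.mk + 7]
11. n6.idx = 29  [D.ok * 3 - 22]
12. n6.sig = true  [D.ok > 16]
13. n6.lab = -7  [D.ok - 24]
14. n7.idx = 2  [C₀.lab + 9]
15. n7.sig = false  [C₀.idx == C₀.lab]
16. n7.lab = 24  [C₀.lab + C₀.idx + 2]
17. n8.hot = -2  [terminal]
18. n9.env = 19  [terminal]
19. n10.hot = 20  [terminal]
20. n7.mk = 27  [C.idx + C.lab + 1]
21. n6.mk = 22  [C₁.mk - 5]
22. n11.idx = true  [D.ok > 16]
23. n11.key = false  [C.mk > 22]
24. n11.pre = true  [D.ok == 17]
25. n13.env = -1  [terminal]
26. n14.lim = 27  [terminal]
27. n15.hot = 30  [terminal]
28. n12.lab = false  [d.lim == h.env]
29. n12.wid = 18  [a.hot - 12]
30. n12.sig = false  [d.lim > 27]
31. n12.depth = 3  [d.lim - 24]
32. n16.live = -4  [S.depth + S.wid - 25]
33. n17.hot = 30  [terminal]
34. n18.fin = "qx"  [terminal]
35. n19.lim = -2  [terminal]
36. n16.hot = "qxx"  [f.fin ++ "x"]
37. n16.ok = 16  [len(f.fin) + 14]
38. n20.idx = 18  [D.ok + S.wid - 16]
39. n20.sig = true  [S.depth > 2]
40. n20.lab = 22  [D.ok * -1 + 38]
41. n21.fin = "vk"  [terminal]
42. n22.fin = "kv"  [terminal]
43. n23.env = -9  [terminal]
44. n20.mk = 20  [C.lab * -2 + 64]
45. n11.live = "qxx"  [if A.idx then D.hot else "r"]
46. n0.lab = true  [true]
47. n0.wid = 3  [C.mk - 19]
48. n0.sig = true  [true]
49. n0.depth = 17  [C.mk - 5]

"qxx"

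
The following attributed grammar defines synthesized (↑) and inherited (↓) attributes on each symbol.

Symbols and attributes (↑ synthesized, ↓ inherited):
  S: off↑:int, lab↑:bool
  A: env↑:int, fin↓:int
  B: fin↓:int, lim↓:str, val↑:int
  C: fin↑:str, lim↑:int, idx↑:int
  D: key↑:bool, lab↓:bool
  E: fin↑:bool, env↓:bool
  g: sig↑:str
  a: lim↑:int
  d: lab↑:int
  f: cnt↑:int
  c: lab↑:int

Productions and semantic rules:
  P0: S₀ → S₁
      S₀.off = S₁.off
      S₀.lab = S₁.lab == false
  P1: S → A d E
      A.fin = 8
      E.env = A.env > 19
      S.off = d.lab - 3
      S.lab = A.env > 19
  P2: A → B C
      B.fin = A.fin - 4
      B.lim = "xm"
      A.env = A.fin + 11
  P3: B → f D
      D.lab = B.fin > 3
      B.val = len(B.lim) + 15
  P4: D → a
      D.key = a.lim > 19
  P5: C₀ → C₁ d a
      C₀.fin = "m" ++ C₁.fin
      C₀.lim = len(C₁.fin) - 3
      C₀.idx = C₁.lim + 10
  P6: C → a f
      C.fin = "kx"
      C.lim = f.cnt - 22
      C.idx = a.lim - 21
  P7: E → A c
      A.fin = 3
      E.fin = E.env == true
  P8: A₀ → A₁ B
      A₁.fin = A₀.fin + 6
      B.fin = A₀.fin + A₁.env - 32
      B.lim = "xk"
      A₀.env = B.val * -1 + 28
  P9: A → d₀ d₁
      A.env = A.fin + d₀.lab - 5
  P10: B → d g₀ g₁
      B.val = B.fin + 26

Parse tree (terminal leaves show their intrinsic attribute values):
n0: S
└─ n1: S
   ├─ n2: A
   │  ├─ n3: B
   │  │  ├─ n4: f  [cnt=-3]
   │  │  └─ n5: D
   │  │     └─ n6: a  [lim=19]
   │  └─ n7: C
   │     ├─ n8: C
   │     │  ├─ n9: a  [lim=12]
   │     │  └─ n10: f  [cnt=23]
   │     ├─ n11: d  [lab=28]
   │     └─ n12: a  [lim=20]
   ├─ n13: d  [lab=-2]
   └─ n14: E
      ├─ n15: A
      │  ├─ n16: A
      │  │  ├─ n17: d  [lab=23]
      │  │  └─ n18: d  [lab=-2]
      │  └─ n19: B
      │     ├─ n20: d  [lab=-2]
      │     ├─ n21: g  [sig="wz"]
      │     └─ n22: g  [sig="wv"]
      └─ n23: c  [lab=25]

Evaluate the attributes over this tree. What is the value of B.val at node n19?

24

1. n2.fin = 8  [8]
2. n3.fin = 4  [A.fin - 4]
3. n3.lim = "xm"  ["xm"]
4. n4.cnt = -3  [terminal]
5. n5.lab = true  [B.fin > 3]
6. n6.lim = 19  [terminal]
7. n5.key = false  [a.lim > 19]
8. n3.val = 17  [len(B.lim) + 15]
9. n9.lim = 12  [terminal]
10. n10.cnt = 23  [terminal]
11. n8.fin = "kx"  ["kx"]
12. n8.lim = 1  [f.cnt - 22]
13. n8.idx = -9  [a.lim - 21]
14. n11.lab = 28  [terminal]
15. n12.lim = 20  [terminal]
16. n7.fin = "mkx"  ["m" ++ C₁.fin]
17. n7.lim = -1  [len(C₁.fin) - 3]
18. n7.idx = 11  [C₁.lim + 10]
19. n2.env = 19  [A.fin + 11]
20. n13.lab = -2  [terminal]
21. n14.env = false  [A.env > 19]
22. n15.fin = 3  [3]
23. n16.fin = 9  [A₀.fin + 6]
24. n17.lab = 23  [terminal]
25. n18.lab = -2  [terminal]
26. n16.env = 27  [A.fin + d₀.lab - 5]
27. n19.fin = -2  [A₀.fin + A₁.env - 32]
28. n19.lim = "xk"  ["xk"]
29. n20.lab = -2  [terminal]
30. n21.sig = "wz"  [terminal]
31. n22.sig = "wv"  [terminal]
32. n19.val = 24  [B.fin + 26]
33. n15.env = 4  [B.val * -1 + 28]
34. n23.lab = 25  [terminal]
35. n14.fin = false  [E.env == true]
36. n1.off = -5  [d.lab - 3]
37. n1.lab = false  [A.env > 19]
38. n0.off = -5  [S₁.off]
39. n0.lab = true  [S₁.lab == false]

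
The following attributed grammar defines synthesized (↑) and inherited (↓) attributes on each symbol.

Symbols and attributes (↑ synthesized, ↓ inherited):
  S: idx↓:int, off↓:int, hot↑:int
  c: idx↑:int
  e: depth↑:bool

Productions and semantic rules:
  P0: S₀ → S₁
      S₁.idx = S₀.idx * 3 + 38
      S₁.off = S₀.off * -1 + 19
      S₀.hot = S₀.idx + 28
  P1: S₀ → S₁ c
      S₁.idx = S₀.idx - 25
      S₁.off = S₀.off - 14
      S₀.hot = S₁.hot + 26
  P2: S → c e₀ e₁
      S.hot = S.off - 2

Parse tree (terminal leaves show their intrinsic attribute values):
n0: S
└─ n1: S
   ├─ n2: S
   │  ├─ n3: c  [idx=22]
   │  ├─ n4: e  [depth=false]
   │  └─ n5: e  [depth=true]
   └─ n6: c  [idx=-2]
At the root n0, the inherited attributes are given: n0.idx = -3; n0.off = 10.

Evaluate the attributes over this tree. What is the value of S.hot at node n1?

1. n0.idx = -3  [given at root]
2. n0.off = 10  [given at root]
3. n1.idx = 29  [S₀.idx * 3 + 38]
4. n1.off = 9  [S₀.off * -1 + 19]
5. n2.idx = 4  [S₀.idx - 25]
6. n2.off = -5  [S₀.off - 14]
7. n3.idx = 22  [terminal]
8. n4.depth = false  [terminal]
9. n5.depth = true  [terminal]
10. n2.hot = -7  [S.off - 2]
11. n6.idx = -2  [terminal]
12. n1.hot = 19  [S₁.hot + 26]
13. n0.hot = 25  [S₀.idx + 28]

19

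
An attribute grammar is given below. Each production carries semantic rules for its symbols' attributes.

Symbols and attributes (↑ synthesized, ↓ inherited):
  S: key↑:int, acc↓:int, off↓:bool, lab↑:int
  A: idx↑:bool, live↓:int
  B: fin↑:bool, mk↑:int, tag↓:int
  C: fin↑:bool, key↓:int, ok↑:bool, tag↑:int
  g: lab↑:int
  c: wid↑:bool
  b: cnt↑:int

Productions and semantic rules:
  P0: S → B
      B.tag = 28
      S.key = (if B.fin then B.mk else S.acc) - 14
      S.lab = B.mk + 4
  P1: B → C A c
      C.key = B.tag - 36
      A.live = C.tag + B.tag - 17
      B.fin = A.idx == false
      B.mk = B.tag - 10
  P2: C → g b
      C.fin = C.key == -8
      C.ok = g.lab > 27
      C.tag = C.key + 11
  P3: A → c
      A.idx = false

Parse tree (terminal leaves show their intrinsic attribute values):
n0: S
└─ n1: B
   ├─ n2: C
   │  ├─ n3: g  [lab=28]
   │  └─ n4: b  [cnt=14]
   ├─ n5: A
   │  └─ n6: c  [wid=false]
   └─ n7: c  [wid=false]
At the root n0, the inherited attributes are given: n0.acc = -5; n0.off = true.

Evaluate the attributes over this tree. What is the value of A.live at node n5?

14

1. n0.acc = -5  [given at root]
2. n0.off = true  [given at root]
3. n1.tag = 28  [28]
4. n2.key = -8  [B.tag - 36]
5. n3.lab = 28  [terminal]
6. n4.cnt = 14  [terminal]
7. n2.fin = true  [C.key == -8]
8. n2.ok = true  [g.lab > 27]
9. n2.tag = 3  [C.key + 11]
10. n5.live = 14  [C.tag + B.tag - 17]
11. n6.wid = false  [terminal]
12. n5.idx = false  [false]
13. n7.wid = false  [terminal]
14. n1.fin = true  [A.idx == false]
15. n1.mk = 18  [B.tag - 10]
16. n0.key = 4  [(if B.fin then B.mk else S.acc) - 14]
17. n0.lab = 22  [B.mk + 4]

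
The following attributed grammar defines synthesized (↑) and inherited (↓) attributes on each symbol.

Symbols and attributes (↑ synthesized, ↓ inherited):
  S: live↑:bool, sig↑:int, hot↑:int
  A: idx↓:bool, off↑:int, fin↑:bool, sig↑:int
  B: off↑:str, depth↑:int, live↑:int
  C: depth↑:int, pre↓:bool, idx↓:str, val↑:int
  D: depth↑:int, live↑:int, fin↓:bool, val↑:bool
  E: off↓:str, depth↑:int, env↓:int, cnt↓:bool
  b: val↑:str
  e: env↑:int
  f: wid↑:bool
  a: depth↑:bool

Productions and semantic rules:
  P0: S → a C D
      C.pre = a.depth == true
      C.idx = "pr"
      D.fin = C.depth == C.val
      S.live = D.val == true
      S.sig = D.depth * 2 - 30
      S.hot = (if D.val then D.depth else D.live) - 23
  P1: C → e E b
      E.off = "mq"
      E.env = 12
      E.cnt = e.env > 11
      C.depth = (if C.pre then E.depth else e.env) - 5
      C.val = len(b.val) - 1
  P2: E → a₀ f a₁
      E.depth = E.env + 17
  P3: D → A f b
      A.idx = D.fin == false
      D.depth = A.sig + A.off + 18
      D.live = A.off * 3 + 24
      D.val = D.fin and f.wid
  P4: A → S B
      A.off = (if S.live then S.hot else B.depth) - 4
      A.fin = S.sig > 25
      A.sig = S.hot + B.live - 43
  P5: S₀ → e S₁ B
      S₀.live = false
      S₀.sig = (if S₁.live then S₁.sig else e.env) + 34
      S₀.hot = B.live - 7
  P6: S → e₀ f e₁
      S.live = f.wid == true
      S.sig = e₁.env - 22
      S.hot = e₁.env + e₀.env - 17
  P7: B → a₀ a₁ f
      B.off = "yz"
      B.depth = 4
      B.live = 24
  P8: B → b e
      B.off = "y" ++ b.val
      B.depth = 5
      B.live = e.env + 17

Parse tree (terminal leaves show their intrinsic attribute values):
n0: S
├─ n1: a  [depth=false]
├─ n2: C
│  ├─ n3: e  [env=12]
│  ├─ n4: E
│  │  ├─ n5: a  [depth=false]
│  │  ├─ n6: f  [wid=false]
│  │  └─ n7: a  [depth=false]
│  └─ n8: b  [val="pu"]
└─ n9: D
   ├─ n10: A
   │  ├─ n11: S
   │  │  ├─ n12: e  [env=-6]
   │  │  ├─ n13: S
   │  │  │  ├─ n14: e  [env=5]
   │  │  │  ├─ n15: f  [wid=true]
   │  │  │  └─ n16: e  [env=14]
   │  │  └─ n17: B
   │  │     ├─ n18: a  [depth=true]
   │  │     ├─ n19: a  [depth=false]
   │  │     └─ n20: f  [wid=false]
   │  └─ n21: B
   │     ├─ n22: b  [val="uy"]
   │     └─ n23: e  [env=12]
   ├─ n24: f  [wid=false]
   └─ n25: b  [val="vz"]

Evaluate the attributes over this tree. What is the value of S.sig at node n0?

14

1. n1.depth = false  [terminal]
2. n2.pre = false  [a.depth == true]
3. n2.idx = "pr"  ["pr"]
4. n3.env = 12  [terminal]
5. n4.off = "mq"  ["mq"]
6. n4.env = 12  [12]
7. n4.cnt = true  [e.env > 11]
8. n5.depth = false  [terminal]
9. n6.wid = false  [terminal]
10. n7.depth = false  [terminal]
11. n4.depth = 29  [E.env + 17]
12. n8.val = "pu"  [terminal]
13. n2.depth = 7  [(if C.pre then E.depth else e.env) - 5]
14. n2.val = 1  [len(b.val) - 1]
15. n9.fin = false  [C.depth == C.val]
16. n10.idx = true  [D.fin == false]
17. n12.env = -6  [terminal]
18. n14.env = 5  [terminal]
19. n15.wid = true  [terminal]
20. n16.env = 14  [terminal]
21. n13.live = true  [f.wid == true]
22. n13.sig = -8  [e₁.env - 22]
23. n13.hot = 2  [e₁.env + e₀.env - 17]
24. n18.depth = true  [terminal]
25. n19.depth = false  [terminal]
26. n20.wid = false  [terminal]
27. n17.off = "yz"  ["yz"]
28. n17.depth = 4  [4]
29. n17.live = 24  [24]
30. n11.live = false  [false]
31. n11.sig = 26  [(if S₁.live then S₁.sig else e.env) + 34]
32. n11.hot = 17  [B.live - 7]
33. n22.val = "uy"  [terminal]
34. n23.env = 12  [terminal]
35. n21.off = "yuy"  ["y" ++ b.val]
36. n21.depth = 5  [5]
37. n21.live = 29  [e.env + 17]
38. n10.off = 1  [(if S.live then S.hot else B.depth) - 4]
39. n10.fin = true  [S.sig > 25]
40. n10.sig = 3  [S.hot + B.live - 43]
41. n24.wid = false  [terminal]
42. n25.val = "vz"  [terminal]
43. n9.depth = 22  [A.sig + A.off + 18]
44. n9.live = 27  [A.off * 3 + 24]
45. n9.val = false  [D.fin and f.wid]
46. n0.live = false  [D.val == true]
47. n0.sig = 14  [D.depth * 2 - 30]
48. n0.hot = 4  [(if D.val then D.depth else D.live) - 23]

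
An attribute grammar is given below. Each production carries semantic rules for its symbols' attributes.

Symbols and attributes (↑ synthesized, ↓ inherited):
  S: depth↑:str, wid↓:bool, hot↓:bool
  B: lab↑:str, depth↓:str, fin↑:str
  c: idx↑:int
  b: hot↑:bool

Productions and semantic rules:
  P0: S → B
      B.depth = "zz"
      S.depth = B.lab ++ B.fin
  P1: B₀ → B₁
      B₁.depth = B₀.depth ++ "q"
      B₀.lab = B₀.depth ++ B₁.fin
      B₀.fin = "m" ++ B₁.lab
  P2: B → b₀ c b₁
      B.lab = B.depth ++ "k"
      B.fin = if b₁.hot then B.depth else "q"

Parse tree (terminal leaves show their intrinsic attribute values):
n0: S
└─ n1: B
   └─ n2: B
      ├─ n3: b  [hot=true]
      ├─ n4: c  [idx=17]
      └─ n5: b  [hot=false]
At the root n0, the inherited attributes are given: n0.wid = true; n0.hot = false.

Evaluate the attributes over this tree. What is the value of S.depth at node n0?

"zzqmzzqk"

1. n0.wid = true  [given at root]
2. n0.hot = false  [given at root]
3. n1.depth = "zz"  ["zz"]
4. n2.depth = "zzq"  [B₀.depth ++ "q"]
5. n3.hot = true  [terminal]
6. n4.idx = 17  [terminal]
7. n5.hot = false  [terminal]
8. n2.lab = "zzqk"  [B.depth ++ "k"]
9. n2.fin = "q"  [if b₁.hot then B.depth else "q"]
10. n1.lab = "zzq"  [B₀.depth ++ B₁.fin]
11. n1.fin = "mzzqk"  ["m" ++ B₁.lab]
12. n0.depth = "zzqmzzqk"  [B.lab ++ B.fin]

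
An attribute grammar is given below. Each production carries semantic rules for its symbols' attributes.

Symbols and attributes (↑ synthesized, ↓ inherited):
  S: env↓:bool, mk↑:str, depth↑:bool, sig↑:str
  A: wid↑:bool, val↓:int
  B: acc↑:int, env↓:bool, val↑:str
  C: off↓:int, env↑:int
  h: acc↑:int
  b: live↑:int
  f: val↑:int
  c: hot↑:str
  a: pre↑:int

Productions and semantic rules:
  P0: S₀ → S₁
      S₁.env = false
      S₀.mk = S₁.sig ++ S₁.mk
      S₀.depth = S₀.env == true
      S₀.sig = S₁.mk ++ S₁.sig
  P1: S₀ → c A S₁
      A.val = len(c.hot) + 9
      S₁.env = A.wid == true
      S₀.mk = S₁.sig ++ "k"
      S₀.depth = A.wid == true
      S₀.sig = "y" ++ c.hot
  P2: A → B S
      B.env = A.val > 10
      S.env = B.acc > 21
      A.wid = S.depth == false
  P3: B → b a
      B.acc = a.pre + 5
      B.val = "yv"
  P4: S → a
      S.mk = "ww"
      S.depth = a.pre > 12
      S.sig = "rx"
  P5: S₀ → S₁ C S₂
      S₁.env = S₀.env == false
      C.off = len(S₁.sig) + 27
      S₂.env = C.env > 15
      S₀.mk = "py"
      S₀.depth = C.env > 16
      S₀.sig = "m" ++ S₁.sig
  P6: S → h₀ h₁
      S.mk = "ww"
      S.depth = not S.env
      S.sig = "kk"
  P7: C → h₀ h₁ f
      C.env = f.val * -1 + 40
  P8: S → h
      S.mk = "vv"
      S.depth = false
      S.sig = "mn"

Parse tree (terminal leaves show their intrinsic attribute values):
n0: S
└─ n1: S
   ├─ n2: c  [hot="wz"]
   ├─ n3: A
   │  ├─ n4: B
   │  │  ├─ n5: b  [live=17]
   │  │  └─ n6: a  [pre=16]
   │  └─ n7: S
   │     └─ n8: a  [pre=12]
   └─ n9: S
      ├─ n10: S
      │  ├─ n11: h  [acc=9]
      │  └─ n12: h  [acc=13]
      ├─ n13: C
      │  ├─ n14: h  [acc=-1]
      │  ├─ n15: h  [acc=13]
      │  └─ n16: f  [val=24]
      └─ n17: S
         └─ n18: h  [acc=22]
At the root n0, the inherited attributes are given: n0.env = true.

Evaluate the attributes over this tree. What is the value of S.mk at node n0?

"ywzmkkk"

1. n0.env = true  [given at root]
2. n1.env = false  [false]
3. n2.hot = "wz"  [terminal]
4. n3.val = 11  [len(c.hot) + 9]
5. n4.env = true  [A.val > 10]
6. n5.live = 17  [terminal]
7. n6.pre = 16  [terminal]
8. n4.acc = 21  [a.pre + 5]
9. n4.val = "yv"  ["yv"]
10. n7.env = false  [B.acc > 21]
11. n8.pre = 12  [terminal]
12. n7.mk = "ww"  ["ww"]
13. n7.depth = false  [a.pre > 12]
14. n7.sig = "rx"  ["rx"]
15. n3.wid = true  [S.depth == false]
16. n9.env = true  [A.wid == true]
17. n10.env = false  [S₀.env == false]
18. n11.acc = 9  [terminal]
19. n12.acc = 13  [terminal]
20. n10.mk = "ww"  ["ww"]
21. n10.depth = true  [not S.env]
22. n10.sig = "kk"  ["kk"]
23. n13.off = 29  [len(S₁.sig) + 27]
24. n14.acc = -1  [terminal]
25. n15.acc = 13  [terminal]
26. n16.val = 24  [terminal]
27. n13.env = 16  [f.val * -1 + 40]
28. n17.env = true  [C.env > 15]
29. n18.acc = 22  [terminal]
30. n17.mk = "vv"  ["vv"]
31. n17.depth = false  [false]
32. n17.sig = "mn"  ["mn"]
33. n9.mk = "py"  ["py"]
34. n9.depth = false  [C.env > 16]
35. n9.sig = "mkk"  ["m" ++ S₁.sig]
36. n1.mk = "mkkk"  [S₁.sig ++ "k"]
37. n1.depth = true  [A.wid == true]
38. n1.sig = "ywz"  ["y" ++ c.hot]
39. n0.mk = "ywzmkkk"  [S₁.sig ++ S₁.mk]
40. n0.depth = true  [S₀.env == true]
41. n0.sig = "mkkkywz"  [S₁.mk ++ S₁.sig]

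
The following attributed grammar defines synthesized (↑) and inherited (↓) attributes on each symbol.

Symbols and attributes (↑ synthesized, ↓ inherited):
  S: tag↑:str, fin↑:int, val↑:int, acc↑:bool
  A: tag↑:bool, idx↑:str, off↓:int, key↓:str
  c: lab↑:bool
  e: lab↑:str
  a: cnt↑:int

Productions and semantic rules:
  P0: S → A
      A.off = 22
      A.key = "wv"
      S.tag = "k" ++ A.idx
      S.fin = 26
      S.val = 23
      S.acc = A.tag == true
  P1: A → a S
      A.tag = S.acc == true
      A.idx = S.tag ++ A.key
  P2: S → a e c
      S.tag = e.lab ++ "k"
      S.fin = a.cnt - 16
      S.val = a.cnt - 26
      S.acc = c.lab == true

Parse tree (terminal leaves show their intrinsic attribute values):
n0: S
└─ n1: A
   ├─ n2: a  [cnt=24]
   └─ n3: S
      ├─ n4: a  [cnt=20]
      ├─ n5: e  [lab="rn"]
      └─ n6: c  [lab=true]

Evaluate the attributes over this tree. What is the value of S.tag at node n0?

1. n1.off = 22  [22]
2. n1.key = "wv"  ["wv"]
3. n2.cnt = 24  [terminal]
4. n4.cnt = 20  [terminal]
5. n5.lab = "rn"  [terminal]
6. n6.lab = true  [terminal]
7. n3.tag = "rnk"  [e.lab ++ "k"]
8. n3.fin = 4  [a.cnt - 16]
9. n3.val = -6  [a.cnt - 26]
10. n3.acc = true  [c.lab == true]
11. n1.tag = true  [S.acc == true]
12. n1.idx = "rnkwv"  [S.tag ++ A.key]
13. n0.tag = "krnkwv"  ["k" ++ A.idx]
14. n0.fin = 26  [26]
15. n0.val = 23  [23]
16. n0.acc = true  [A.tag == true]

"krnkwv"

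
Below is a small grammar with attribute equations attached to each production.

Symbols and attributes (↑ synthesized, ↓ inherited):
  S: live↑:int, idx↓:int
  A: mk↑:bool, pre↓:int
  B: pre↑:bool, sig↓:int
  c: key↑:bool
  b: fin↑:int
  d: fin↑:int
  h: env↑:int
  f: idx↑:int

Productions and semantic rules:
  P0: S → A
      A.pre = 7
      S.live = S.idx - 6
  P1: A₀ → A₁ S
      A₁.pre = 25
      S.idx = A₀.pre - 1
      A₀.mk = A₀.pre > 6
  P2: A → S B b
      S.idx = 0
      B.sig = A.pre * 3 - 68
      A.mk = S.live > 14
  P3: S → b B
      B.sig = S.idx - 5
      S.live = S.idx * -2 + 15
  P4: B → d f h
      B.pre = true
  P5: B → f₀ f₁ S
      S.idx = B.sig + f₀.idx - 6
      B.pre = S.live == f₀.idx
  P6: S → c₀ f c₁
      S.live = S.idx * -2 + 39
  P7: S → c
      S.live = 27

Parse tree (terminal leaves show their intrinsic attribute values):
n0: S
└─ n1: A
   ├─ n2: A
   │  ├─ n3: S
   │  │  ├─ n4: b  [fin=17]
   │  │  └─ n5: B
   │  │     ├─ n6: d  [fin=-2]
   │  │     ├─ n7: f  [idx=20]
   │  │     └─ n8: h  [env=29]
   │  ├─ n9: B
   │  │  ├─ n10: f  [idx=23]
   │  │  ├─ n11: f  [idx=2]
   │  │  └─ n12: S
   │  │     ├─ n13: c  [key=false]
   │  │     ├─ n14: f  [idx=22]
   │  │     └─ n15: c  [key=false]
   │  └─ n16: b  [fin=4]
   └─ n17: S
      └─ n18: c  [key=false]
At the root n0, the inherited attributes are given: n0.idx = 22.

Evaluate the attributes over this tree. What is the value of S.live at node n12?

1. n0.idx = 22  [given at root]
2. n1.pre = 7  [7]
3. n2.pre = 25  [25]
4. n3.idx = 0  [0]
5. n4.fin = 17  [terminal]
6. n5.sig = -5  [S.idx - 5]
7. n6.fin = -2  [terminal]
8. n7.idx = 20  [terminal]
9. n8.env = 29  [terminal]
10. n5.pre = true  [true]
11. n3.live = 15  [S.idx * -2 + 15]
12. n9.sig = 7  [A.pre * 3 - 68]
13. n10.idx = 23  [terminal]
14. n11.idx = 2  [terminal]
15. n12.idx = 24  [B.sig + f₀.idx - 6]
16. n13.key = false  [terminal]
17. n14.idx = 22  [terminal]
18. n15.key = false  [terminal]
19. n12.live = -9  [S.idx * -2 + 39]
20. n9.pre = false  [S.live == f₀.idx]
21. n16.fin = 4  [terminal]
22. n2.mk = true  [S.live > 14]
23. n17.idx = 6  [A₀.pre - 1]
24. n18.key = false  [terminal]
25. n17.live = 27  [27]
26. n1.mk = true  [A₀.pre > 6]
27. n0.live = 16  [S.idx - 6]

-9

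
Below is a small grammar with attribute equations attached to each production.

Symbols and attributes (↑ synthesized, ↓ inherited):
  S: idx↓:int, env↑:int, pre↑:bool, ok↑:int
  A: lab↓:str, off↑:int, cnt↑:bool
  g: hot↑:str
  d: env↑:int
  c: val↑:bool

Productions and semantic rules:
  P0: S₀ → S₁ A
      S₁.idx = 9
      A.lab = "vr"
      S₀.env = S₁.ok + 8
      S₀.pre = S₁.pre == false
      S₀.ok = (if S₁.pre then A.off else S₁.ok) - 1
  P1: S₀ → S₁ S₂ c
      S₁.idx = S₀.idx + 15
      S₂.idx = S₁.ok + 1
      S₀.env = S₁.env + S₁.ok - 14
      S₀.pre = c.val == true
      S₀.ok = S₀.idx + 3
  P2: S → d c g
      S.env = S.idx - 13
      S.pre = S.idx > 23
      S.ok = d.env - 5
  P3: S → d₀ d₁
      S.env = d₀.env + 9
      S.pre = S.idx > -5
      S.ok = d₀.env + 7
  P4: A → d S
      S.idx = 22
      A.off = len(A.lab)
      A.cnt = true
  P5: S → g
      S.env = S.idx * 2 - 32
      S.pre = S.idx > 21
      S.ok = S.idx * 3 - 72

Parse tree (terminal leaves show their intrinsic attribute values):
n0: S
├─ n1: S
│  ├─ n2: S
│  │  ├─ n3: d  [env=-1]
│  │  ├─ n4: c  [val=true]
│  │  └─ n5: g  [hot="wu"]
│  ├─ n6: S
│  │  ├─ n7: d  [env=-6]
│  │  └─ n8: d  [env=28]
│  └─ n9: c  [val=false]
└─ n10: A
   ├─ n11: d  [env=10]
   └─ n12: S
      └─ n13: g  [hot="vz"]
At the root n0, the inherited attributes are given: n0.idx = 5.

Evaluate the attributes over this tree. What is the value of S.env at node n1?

-9

1. n0.idx = 5  [given at root]
2. n1.idx = 9  [9]
3. n2.idx = 24  [S₀.idx + 15]
4. n3.env = -1  [terminal]
5. n4.val = true  [terminal]
6. n5.hot = "wu"  [terminal]
7. n2.env = 11  [S.idx - 13]
8. n2.pre = true  [S.idx > 23]
9. n2.ok = -6  [d.env - 5]
10. n6.idx = -5  [S₁.ok + 1]
11. n7.env = -6  [terminal]
12. n8.env = 28  [terminal]
13. n6.env = 3  [d₀.env + 9]
14. n6.pre = false  [S.idx > -5]
15. n6.ok = 1  [d₀.env + 7]
16. n9.val = false  [terminal]
17. n1.env = -9  [S₁.env + S₁.ok - 14]
18. n1.pre = false  [c.val == true]
19. n1.ok = 12  [S₀.idx + 3]
20. n10.lab = "vr"  ["vr"]
21. n11.env = 10  [terminal]
22. n12.idx = 22  [22]
23. n13.hot = "vz"  [terminal]
24. n12.env = 12  [S.idx * 2 - 32]
25. n12.pre = true  [S.idx > 21]
26. n12.ok = -6  [S.idx * 3 - 72]
27. n10.off = 2  [len(A.lab)]
28. n10.cnt = true  [true]
29. n0.env = 20  [S₁.ok + 8]
30. n0.pre = true  [S₁.pre == false]
31. n0.ok = 11  [(if S₁.pre then A.off else S₁.ok) - 1]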